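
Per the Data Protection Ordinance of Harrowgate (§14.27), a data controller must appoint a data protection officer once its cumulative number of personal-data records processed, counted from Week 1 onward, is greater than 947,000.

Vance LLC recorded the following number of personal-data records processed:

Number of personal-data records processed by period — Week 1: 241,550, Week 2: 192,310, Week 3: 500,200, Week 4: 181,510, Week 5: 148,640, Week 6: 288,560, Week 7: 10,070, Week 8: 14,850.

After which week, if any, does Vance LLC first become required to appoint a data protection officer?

Week 4

Through Week 1: 241,550
Through Week 2: 433,860
Through Week 3: 934,060
Through Week 4: 1,115,570 ← exceeds threshold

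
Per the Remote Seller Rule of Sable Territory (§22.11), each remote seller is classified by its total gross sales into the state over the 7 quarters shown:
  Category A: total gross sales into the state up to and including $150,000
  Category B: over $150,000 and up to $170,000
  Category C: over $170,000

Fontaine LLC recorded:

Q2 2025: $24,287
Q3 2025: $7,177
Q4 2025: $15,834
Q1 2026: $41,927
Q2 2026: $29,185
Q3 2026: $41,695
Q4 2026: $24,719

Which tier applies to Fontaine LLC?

Total gross sales into the state: $24,287 + $7,177 + $15,834 + $41,927 + $29,185 + $41,695 + $24,719 = $184,824.
$184,824 > $170,000, so Category C applies.

Category C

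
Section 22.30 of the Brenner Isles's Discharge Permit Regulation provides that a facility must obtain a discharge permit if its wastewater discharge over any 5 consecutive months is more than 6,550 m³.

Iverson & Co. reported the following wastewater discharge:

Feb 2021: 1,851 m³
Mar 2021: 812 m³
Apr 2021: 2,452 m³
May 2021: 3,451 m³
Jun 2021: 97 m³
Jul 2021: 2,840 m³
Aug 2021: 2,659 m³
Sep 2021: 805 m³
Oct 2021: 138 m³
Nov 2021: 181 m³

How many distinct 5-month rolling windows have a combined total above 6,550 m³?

Feb 2021–Jun 2021: 1,851 m³ + 812 m³ + 2,452 m³ + 3,451 m³ + 97 m³ = 8,663 m³ (over)
Mar 2021–Jul 2021: 812 m³ + 2,452 m³ + 3,451 m³ + 97 m³ + 2,840 m³ = 9,652 m³ (over)
Apr 2021–Aug 2021: 2,452 m³ + 3,451 m³ + 97 m³ + 2,840 m³ + 2,659 m³ = 11,499 m³ (over)
May 2021–Sep 2021: 3,451 m³ + 97 m³ + 2,840 m³ + 2,659 m³ + 805 m³ = 9,852 m³ (over)
Jun 2021–Oct 2021: 97 m³ + 2,840 m³ + 2,659 m³ + 805 m³ + 138 m³ = 6,539 m³ (under)
Jul 2021–Nov 2021: 2,840 m³ + 2,659 m³ + 805 m³ + 138 m³ + 181 m³ = 6,623 m³ (over)
5 windows exceed the threshold.

5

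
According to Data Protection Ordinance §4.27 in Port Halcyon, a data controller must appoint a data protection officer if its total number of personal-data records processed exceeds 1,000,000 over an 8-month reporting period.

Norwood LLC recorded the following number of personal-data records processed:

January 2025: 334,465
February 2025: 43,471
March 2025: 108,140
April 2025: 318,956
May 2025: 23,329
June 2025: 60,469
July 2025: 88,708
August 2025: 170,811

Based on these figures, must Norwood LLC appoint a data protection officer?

Yes

Total number of personal-data records processed: 334,465 + 43,471 + 108,140 + 318,956 + 23,329 + 60,469 + 88,708 + 170,811 = 1,148,349.
1,148,349 > 1,000,000, so the threshold is exceeded.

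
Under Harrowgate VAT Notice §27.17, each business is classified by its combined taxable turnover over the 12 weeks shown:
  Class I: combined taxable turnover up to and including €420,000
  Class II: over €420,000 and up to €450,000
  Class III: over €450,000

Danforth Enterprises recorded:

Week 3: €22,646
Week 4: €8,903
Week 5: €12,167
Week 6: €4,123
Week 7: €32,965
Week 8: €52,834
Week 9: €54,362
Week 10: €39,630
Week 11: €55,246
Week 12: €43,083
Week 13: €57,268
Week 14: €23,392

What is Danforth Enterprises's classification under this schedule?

Combined taxable turnover: €22,646 + €8,903 + €12,167 + €4,123 + €32,965 + €52,834 + €54,362 + €39,630 + €55,246 + €43,083 + €57,268 + €23,392 = €406,619.
€406,619 ≤ €420,000, so Class I applies.

Class I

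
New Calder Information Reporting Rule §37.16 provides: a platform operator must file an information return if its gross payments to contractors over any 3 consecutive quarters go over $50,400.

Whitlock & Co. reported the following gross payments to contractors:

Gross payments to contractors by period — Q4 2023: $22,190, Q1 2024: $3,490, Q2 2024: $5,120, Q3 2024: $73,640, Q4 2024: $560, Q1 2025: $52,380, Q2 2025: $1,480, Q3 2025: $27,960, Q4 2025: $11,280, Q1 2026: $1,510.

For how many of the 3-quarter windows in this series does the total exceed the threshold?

5

Q4 2023–Q2 2024: $22,190 + $3,490 + $5,120 = $30,800 (under)
Q1 2024–Q3 2024: $3,490 + $5,120 + $73,640 = $82,250 (over)
Q2 2024–Q4 2024: $5,120 + $73,640 + $560 = $79,320 (over)
Q3 2024–Q1 2025: $73,640 + $560 + $52,380 = $126,580 (over)
Q4 2024–Q2 2025: $560 + $52,380 + $1,480 = $54,420 (over)
Q1 2025–Q3 2025: $52,380 + $1,480 + $27,960 = $81,820 (over)
Q2 2025–Q4 2025: $1,480 + $27,960 + $11,280 = $40,720 (under)
Q3 2025–Q1 2026: $27,960 + $11,280 + $1,510 = $40,750 (under)
5 windows exceed the threshold.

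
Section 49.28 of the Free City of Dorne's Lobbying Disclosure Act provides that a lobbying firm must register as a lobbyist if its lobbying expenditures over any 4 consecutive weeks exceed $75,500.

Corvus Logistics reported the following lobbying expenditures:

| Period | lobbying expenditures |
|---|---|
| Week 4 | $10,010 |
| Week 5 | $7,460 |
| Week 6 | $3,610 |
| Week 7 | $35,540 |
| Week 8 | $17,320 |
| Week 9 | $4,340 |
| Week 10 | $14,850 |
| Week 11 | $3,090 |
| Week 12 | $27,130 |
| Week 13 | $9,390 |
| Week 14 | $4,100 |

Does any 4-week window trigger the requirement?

No

Week 4–Week 7: $10,010 + $7,460 + $3,610 + $35,540 = $56,620 (under)
Week 5–Week 8: $7,460 + $3,610 + $35,540 + $17,320 = $63,930 (under)
Week 6–Week 9: $3,610 + $35,540 + $17,320 + $4,340 = $60,810 (under)
Week 7–Week 10: $35,540 + $17,320 + $4,340 + $14,850 = $72,050 (under)
Week 8–Week 11: $17,320 + $4,340 + $14,850 + $3,090 = $39,600 (under)
Week 9–Week 12: $4,340 + $14,850 + $3,090 + $27,130 = $49,410 (under)
Week 10–Week 13: $14,850 + $3,090 + $27,130 + $9,390 = $54,460 (under)
Week 11–Week 14: $3,090 + $27,130 + $9,390 + $4,100 = $43,710 (under)
No window exceeds $75,500.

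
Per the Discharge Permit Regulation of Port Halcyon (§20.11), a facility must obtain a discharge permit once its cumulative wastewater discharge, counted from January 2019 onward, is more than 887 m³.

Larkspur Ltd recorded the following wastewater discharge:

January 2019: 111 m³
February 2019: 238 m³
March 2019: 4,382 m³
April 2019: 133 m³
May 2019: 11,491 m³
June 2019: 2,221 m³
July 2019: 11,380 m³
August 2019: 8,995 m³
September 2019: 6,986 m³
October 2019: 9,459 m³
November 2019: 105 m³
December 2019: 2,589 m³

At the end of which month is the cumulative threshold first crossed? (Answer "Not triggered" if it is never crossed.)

March 2019

Through January 2019: 111 m³
Through February 2019: 349 m³
Through March 2019: 4,731 m³ ← exceeds threshold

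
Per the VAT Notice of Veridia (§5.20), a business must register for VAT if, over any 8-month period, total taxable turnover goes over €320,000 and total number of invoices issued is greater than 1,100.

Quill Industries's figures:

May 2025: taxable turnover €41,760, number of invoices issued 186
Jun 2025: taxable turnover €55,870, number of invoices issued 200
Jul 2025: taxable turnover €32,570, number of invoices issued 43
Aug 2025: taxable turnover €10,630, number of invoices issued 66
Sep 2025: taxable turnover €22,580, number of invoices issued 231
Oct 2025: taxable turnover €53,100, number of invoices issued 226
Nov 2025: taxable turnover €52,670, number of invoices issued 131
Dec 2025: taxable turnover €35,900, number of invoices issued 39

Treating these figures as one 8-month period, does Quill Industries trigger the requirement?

Total taxable turnover: €41,760 + €55,870 + €32,570 + €10,630 + €22,580 + €53,100 + €52,670 + €35,900 = €305,080 (≤ €320,000).
Total number of invoices issued: 186 + 200 + 43 + 66 + 231 + 226 + 131 + 39 = 1,122 (> 1,100).
The test is 'and': the rule requires both, and at least one is not exceeded.

No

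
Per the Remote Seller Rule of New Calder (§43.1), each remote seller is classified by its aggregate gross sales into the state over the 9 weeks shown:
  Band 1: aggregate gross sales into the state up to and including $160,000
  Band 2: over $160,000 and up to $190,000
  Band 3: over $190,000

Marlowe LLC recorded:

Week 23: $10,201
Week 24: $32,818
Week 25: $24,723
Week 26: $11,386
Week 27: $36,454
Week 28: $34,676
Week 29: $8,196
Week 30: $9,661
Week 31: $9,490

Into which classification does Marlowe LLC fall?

Band 2

Aggregate gross sales into the state: $10,201 + $32,818 + $24,723 + $11,386 + $36,454 + $34,676 + $8,196 + $9,661 + $9,490 = $177,605.
$160,000 < $177,605 ≤ $190,000, so Band 2 applies.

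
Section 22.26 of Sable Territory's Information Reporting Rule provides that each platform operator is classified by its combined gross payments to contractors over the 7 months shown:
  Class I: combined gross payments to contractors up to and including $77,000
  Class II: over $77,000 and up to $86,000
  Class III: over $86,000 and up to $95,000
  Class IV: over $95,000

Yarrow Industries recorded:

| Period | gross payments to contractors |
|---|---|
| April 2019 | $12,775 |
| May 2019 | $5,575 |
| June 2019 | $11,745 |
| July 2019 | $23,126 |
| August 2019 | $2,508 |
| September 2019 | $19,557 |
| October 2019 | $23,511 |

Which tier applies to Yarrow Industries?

Combined gross payments to contractors: $12,775 + $5,575 + $11,745 + $23,126 + $2,508 + $19,557 + $23,511 = $98,797.
$98,797 > $95,000, so Class IV applies.

Class IV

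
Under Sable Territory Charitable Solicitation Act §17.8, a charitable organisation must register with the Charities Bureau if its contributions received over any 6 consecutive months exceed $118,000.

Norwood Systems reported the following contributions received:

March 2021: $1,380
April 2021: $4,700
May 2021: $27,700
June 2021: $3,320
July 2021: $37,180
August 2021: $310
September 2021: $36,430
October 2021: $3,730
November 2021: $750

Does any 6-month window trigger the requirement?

No

March 2021–August 2021: $1,380 + $4,700 + $27,700 + $3,320 + $37,180 + $310 = $74,590 (under)
April 2021–September 2021: $4,700 + $27,700 + $3,320 + $37,180 + $310 + $36,430 = $109,640 (under)
May 2021–October 2021: $27,700 + $3,320 + $37,180 + $310 + $36,430 + $3,730 = $108,670 (under)
June 2021–November 2021: $3,320 + $37,180 + $310 + $36,430 + $3,730 + $750 = $81,720 (under)
No window exceeds $118,000.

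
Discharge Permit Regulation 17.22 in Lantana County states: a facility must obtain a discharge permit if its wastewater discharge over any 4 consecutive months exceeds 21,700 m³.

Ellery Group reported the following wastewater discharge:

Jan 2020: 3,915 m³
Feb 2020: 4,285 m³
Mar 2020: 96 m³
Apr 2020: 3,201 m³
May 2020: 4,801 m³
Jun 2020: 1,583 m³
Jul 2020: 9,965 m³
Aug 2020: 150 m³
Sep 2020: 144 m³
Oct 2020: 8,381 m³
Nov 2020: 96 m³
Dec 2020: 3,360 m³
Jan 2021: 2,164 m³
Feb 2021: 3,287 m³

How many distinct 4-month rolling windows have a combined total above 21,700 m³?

0

Jan 2020–Apr 2020: 3,915 m³ + 4,285 m³ + 96 m³ + 3,201 m³ = 11,497 m³ (under)
Feb 2020–May 2020: 4,285 m³ + 96 m³ + 3,201 m³ + 4,801 m³ = 12,383 m³ (under)
Mar 2020–Jun 2020: 96 m³ + 3,201 m³ + 4,801 m³ + 1,583 m³ = 9,681 m³ (under)
Apr 2020–Jul 2020: 3,201 m³ + 4,801 m³ + 1,583 m³ + 9,965 m³ = 19,550 m³ (under)
May 2020–Aug 2020: 4,801 m³ + 1,583 m³ + 9,965 m³ + 150 m³ = 16,499 m³ (under)
Jun 2020–Sep 2020: 1,583 m³ + 9,965 m³ + 150 m³ + 144 m³ = 11,842 m³ (under)
Jul 2020–Oct 2020: 9,965 m³ + 150 m³ + 144 m³ + 8,381 m³ = 18,640 m³ (under)
Aug 2020–Nov 2020: 150 m³ + 144 m³ + 8,381 m³ + 96 m³ = 8,771 m³ (under)
Sep 2020–Dec 2020: 144 m³ + 8,381 m³ + 96 m³ + 3,360 m³ = 11,981 m³ (under)
Oct 2020–Jan 2021: 8,381 m³ + 96 m³ + 3,360 m³ + 2,164 m³ = 14,001 m³ (under)
Nov 2020–Feb 2021: 96 m³ + 3,360 m³ + 2,164 m³ + 3,287 m³ = 8,907 m³ (under)
0 windows exceed the threshold.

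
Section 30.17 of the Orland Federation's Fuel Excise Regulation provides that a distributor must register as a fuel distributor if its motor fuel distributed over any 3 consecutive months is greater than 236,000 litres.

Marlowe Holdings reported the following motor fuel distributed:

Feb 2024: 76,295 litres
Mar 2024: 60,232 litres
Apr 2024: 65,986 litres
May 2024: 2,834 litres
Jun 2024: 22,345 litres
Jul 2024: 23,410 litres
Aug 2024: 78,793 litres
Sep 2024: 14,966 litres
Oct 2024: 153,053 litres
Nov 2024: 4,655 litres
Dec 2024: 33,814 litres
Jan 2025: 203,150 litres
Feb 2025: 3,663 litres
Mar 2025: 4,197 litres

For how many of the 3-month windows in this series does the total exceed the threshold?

Feb 2024–Apr 2024: 76,295 litres + 60,232 litres + 65,986 litres = 202,513 litres (under)
Mar 2024–May 2024: 60,232 litres + 65,986 litres + 2,834 litres = 129,052 litres (under)
Apr 2024–Jun 2024: 65,986 litres + 2,834 litres + 22,345 litres = 91,165 litres (under)
May 2024–Jul 2024: 2,834 litres + 22,345 litres + 23,410 litres = 48,589 litres (under)
Jun 2024–Aug 2024: 22,345 litres + 23,410 litres + 78,793 litres = 124,548 litres (under)
Jul 2024–Sep 2024: 23,410 litres + 78,793 litres + 14,966 litres = 117,169 litres (under)
Aug 2024–Oct 2024: 78,793 litres + 14,966 litres + 153,053 litres = 246,812 litres (over)
Sep 2024–Nov 2024: 14,966 litres + 153,053 litres + 4,655 litres = 172,674 litres (under)
Oct 2024–Dec 2024: 153,053 litres + 4,655 litres + 33,814 litres = 191,522 litres (under)
Nov 2024–Jan 2025: 4,655 litres + 33,814 litres + 203,150 litres = 241,619 litres (over)
Dec 2024–Feb 2025: 33,814 litres + 203,150 litres + 3,663 litres = 240,627 litres (over)
Jan 2025–Mar 2025: 203,150 litres + 3,663 litres + 4,197 litres = 211,010 litres (under)
3 windows exceed the threshold.

3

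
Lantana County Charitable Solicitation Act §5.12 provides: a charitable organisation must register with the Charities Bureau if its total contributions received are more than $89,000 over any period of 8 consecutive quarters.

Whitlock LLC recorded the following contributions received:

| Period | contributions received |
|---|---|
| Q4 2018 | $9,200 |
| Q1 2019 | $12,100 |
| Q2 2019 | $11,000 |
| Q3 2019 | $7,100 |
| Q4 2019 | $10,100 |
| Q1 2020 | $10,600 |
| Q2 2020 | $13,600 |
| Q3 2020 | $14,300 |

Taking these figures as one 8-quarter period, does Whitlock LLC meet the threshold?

Total contributions received: $9,200 + $12,100 + $11,000 + $7,100 + $10,100 + $10,600 + $13,600 + $14,300 = $88,000.
$88,000 ≤ $89,000, so the threshold is not exceeded.

No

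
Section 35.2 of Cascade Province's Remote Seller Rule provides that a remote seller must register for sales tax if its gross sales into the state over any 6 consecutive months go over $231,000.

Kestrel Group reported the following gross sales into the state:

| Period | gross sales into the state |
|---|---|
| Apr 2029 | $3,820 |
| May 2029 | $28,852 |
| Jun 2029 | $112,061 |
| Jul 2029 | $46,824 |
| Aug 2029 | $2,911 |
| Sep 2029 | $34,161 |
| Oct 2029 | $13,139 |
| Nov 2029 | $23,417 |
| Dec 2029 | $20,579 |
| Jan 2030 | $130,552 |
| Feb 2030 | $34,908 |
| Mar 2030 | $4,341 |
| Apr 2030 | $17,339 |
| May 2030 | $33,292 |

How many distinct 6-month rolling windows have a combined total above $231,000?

5

Apr 2029–Sep 2029: $3,820 + $28,852 + $112,061 + $46,824 + $2,911 + $34,161 = $228,629 (under)
May 2029–Oct 2029: $28,852 + $112,061 + $46,824 + $2,911 + $34,161 + $13,139 = $237,948 (over)
Jun 2029–Nov 2029: $112,061 + $46,824 + $2,911 + $34,161 + $13,139 + $23,417 = $232,513 (over)
Jul 2029–Dec 2029: $46,824 + $2,911 + $34,161 + $13,139 + $23,417 + $20,579 = $141,031 (under)
Aug 2029–Jan 2030: $2,911 + $34,161 + $13,139 + $23,417 + $20,579 + $130,552 = $224,759 (under)
Sep 2029–Feb 2030: $34,161 + $13,139 + $23,417 + $20,579 + $130,552 + $34,908 = $256,756 (over)
Oct 2029–Mar 2030: $13,139 + $23,417 + $20,579 + $130,552 + $34,908 + $4,341 = $226,936 (under)
Nov 2029–Apr 2030: $23,417 + $20,579 + $130,552 + $34,908 + $4,341 + $17,339 = $231,136 (over)
Dec 2029–May 2030: $20,579 + $130,552 + $34,908 + $4,341 + $17,339 + $33,292 = $241,011 (over)
5 windows exceed the threshold.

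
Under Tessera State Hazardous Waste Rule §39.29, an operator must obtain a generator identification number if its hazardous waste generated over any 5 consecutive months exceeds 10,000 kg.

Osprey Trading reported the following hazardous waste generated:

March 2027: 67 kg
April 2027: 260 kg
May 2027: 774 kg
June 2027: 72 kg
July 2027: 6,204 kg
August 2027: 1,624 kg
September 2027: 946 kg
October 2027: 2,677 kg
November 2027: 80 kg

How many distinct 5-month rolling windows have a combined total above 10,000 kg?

March 2027–July 2027: 67 kg + 260 kg + 774 kg + 72 kg + 6,204 kg = 7,377 kg (under)
April 2027–August 2027: 260 kg + 774 kg + 72 kg + 6,204 kg + 1,624 kg = 8,934 kg (under)
May 2027–September 2027: 774 kg + 72 kg + 6,204 kg + 1,624 kg + 946 kg = 9,620 kg (under)
June 2027–October 2027: 72 kg + 6,204 kg + 1,624 kg + 946 kg + 2,677 kg = 11,523 kg (over)
July 2027–November 2027: 6,204 kg + 1,624 kg + 946 kg + 2,677 kg + 80 kg = 11,531 kg (over)
2 windows exceed the threshold.

2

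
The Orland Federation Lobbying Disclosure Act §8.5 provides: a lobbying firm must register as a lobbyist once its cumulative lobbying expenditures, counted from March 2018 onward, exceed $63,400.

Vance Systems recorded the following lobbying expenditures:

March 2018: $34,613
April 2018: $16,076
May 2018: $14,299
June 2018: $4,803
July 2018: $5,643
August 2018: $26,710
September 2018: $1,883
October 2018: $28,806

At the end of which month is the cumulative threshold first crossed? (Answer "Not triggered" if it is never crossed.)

May 2018

Through March 2018: $34,613
Through April 2018: $50,689
Through May 2018: $64,988 ← exceeds threshold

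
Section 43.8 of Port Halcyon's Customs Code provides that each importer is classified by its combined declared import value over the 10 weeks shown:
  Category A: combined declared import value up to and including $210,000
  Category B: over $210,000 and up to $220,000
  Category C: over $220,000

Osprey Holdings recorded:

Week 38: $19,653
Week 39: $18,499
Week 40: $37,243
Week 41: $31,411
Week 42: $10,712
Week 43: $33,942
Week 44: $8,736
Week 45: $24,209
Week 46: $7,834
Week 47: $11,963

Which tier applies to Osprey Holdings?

Combined declared import value: $19,653 + $18,499 + $37,243 + $31,411 + $10,712 + $33,942 + $8,736 + $24,209 + $7,834 + $11,963 = $204,202.
$204,202 ≤ $210,000, so Category A applies.

Category A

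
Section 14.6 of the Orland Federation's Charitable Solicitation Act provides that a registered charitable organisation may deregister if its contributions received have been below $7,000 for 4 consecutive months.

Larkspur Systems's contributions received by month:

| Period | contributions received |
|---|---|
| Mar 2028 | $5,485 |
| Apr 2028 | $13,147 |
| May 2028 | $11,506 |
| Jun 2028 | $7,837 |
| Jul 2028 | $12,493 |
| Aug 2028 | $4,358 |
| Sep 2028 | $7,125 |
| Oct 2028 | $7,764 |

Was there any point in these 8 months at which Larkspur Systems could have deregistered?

Months below $7,000: Mar 2028, Aug 2028.
Longest run of consecutive months below the threshold: 1.
1 < 4, so Larkspur Systems never became eligible.

No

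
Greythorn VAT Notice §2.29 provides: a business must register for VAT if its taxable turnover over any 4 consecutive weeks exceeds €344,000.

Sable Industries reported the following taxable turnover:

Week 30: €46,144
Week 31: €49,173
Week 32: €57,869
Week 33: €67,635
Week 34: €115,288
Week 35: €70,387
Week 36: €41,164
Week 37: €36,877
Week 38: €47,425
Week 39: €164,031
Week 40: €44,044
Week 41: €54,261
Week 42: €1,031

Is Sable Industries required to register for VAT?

Week 30–Week 33: €46,144 + €49,173 + €57,869 + €67,635 = €220,821 (under)
Week 31–Week 34: €49,173 + €57,869 + €67,635 + €115,288 = €289,965 (under)
Week 32–Week 35: €57,869 + €67,635 + €115,288 + €70,387 = €311,179 (under)
Week 33–Week 36: €67,635 + €115,288 + €70,387 + €41,164 = €294,474 (under)
Week 34–Week 37: €115,288 + €70,387 + €41,164 + €36,877 = €263,716 (under)
Week 35–Week 38: €70,387 + €41,164 + €36,877 + €47,425 = €195,853 (under)
Week 36–Week 39: €41,164 + €36,877 + €47,425 + €164,031 = €289,497 (under)
Week 37–Week 40: €36,877 + €47,425 + €164,031 + €44,044 = €292,377 (under)
Week 38–Week 41: €47,425 + €164,031 + €44,044 + €54,261 = €309,761 (under)
Week 39–Week 42: €164,031 + €44,044 + €54,261 + €1,031 = €263,367 (under)
No window exceeds €344,000.

No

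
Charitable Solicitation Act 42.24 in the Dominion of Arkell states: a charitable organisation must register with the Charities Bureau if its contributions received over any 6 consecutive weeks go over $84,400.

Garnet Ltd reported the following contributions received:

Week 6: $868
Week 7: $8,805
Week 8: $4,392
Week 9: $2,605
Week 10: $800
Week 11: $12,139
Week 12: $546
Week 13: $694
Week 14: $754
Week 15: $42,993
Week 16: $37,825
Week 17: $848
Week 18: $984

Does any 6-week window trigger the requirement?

Yes

Week 6–Week 11: $868 + $8,805 + $4,392 + $2,605 + $800 + $12,139 = $29,609 (under)
Week 7–Week 12: $8,805 + $4,392 + $2,605 + $800 + $12,139 + $546 = $29,287 (under)
Week 8–Week 13: $4,392 + $2,605 + $800 + $12,139 + $546 + $694 = $21,176 (under)
Week 9–Week 14: $2,605 + $800 + $12,139 + $546 + $694 + $754 = $17,538 (under)
Week 10–Week 15: $800 + $12,139 + $546 + $694 + $754 + $42,993 = $57,926 (under)
Week 11–Week 16: $12,139 + $546 + $694 + $754 + $42,993 + $37,825 = $94,951 (over)
Week 12–Week 17: $546 + $694 + $754 + $42,993 + $37,825 + $848 = $83,660 (under)
Week 13–Week 18: $694 + $754 + $42,993 + $37,825 + $848 + $984 = $84,098 (under)
At least one window exceeds $84,400.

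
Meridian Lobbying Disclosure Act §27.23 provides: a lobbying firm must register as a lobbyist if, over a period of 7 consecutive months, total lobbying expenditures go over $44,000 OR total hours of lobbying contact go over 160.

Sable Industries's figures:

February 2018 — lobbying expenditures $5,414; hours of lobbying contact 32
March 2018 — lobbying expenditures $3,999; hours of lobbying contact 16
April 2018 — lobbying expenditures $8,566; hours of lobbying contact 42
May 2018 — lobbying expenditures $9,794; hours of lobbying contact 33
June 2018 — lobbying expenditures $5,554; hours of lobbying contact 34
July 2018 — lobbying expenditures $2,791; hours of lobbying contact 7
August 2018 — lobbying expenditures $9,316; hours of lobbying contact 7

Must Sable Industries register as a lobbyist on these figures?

Total lobbying expenditures: $5,414 + $3,999 + $8,566 + $9,794 + $5,554 + $2,791 + $9,316 = $45,434 (> $44,000).
Total hours of lobbying contact: 32 + 16 + 42 + 33 + 34 + 7 + 7 = 171 (> 160).
The test is 'or': at least one threshold is exceeded.

Yes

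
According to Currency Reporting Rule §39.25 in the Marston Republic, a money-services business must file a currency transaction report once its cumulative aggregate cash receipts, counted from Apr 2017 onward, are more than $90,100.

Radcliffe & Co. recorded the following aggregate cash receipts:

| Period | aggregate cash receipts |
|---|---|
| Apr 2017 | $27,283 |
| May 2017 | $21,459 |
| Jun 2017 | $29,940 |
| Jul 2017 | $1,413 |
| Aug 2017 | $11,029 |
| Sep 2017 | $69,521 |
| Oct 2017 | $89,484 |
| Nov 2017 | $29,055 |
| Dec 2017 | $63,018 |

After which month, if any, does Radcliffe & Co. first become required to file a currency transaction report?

Through Apr 2017: $27,283
Through May 2017: $48,742
Through Jun 2017: $78,682
Through Jul 2017: $80,095
Through Aug 2017: $91,124 ← exceeds threshold

Aug 2017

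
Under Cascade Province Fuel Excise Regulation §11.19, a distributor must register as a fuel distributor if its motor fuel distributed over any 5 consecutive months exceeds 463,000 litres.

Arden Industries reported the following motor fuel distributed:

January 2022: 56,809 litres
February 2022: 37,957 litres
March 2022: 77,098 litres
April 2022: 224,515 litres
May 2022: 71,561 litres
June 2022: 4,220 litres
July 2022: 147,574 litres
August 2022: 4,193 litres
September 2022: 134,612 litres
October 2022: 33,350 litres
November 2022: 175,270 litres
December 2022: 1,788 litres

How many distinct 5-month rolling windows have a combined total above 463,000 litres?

3

January 2022–May 2022: 56,809 litres + 37,957 litres + 77,098 litres + 224,515 litres + 71,561 litres = 467,940 litres (over)
February 2022–June 2022: 37,957 litres + 77,098 litres + 224,515 litres + 71,561 litres + 4,220 litres = 415,351 litres (under)
March 2022–July 2022: 77,098 litres + 224,515 litres + 71,561 litres + 4,220 litres + 147,574 litres = 524,968 litres (over)
April 2022–August 2022: 224,515 litres + 71,561 litres + 4,220 litres + 147,574 litres + 4,193 litres = 452,063 litres (under)
May 2022–September 2022: 71,561 litres + 4,220 litres + 147,574 litres + 4,193 litres + 134,612 litres = 362,160 litres (under)
June 2022–October 2022: 4,220 litres + 147,574 litres + 4,193 litres + 134,612 litres + 33,350 litres = 323,949 litres (under)
July 2022–November 2022: 147,574 litres + 4,193 litres + 134,612 litres + 33,350 litres + 175,270 litres = 494,999 litres (over)
August 2022–December 2022: 4,193 litres + 134,612 litres + 33,350 litres + 175,270 litres + 1,788 litres = 349,213 litres (under)
3 windows exceed the threshold.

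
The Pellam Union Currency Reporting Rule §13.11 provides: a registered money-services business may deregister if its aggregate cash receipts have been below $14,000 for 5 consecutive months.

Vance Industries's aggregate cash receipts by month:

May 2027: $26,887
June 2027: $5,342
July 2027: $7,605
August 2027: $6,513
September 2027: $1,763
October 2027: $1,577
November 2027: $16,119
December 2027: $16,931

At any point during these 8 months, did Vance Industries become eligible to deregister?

Months below $14,000: June 2027, July 2027, August 2027, September 2027, October 2027.
Longest run of consecutive months below the threshold: 5.
5 ≥ 5, so Vance Industries became eligible.

Yes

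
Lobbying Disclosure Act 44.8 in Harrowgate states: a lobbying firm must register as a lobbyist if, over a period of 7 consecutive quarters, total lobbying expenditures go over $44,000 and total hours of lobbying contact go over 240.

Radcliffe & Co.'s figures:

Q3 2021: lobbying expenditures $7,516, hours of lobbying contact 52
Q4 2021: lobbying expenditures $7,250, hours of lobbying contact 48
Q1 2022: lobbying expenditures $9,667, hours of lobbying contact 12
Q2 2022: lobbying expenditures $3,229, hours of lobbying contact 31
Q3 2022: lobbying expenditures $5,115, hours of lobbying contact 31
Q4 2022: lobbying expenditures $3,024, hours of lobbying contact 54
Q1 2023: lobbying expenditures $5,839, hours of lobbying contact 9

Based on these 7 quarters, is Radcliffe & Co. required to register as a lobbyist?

Total lobbying expenditures: $7,516 + $7,250 + $9,667 + $3,229 + $5,115 + $3,024 + $5,839 = $41,640 (≤ $44,000).
Total hours of lobbying contact: 52 + 48 + 12 + 31 + 31 + 54 + 9 = 237 (≤ 240).
The test is 'and': the rule requires both, and at least one is not exceeded.

No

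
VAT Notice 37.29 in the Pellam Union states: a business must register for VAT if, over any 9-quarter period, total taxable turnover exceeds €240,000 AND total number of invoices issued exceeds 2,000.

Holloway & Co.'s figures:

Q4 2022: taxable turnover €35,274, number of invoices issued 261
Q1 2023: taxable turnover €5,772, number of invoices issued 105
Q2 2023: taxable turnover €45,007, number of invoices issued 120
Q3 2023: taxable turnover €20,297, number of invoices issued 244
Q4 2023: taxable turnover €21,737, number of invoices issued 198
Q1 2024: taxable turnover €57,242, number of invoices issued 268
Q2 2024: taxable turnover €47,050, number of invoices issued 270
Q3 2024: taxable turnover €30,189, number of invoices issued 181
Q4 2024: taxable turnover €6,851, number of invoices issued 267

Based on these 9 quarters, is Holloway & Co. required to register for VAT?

No

Total taxable turnover: €35,274 + €5,772 + €45,007 + €20,297 + €21,737 + €57,242 + €47,050 + €30,189 + €6,851 = €269,419 (> €240,000).
Total number of invoices issued: 261 + 105 + 120 + 244 + 198 + 268 + 270 + 181 + 267 = 1,914 (≤ 2,000).
The test is 'and': the rule requires both, and at least one is not exceeded.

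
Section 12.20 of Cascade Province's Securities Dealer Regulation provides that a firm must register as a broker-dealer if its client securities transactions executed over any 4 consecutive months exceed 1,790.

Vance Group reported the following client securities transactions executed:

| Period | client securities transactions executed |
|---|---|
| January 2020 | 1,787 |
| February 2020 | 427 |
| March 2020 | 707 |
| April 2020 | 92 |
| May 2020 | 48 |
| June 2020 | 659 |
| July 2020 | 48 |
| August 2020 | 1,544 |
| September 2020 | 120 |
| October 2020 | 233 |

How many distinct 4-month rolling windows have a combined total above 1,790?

4

January 2020–April 2020: 1,787 + 427 + 707 + 92 = 3,013 (over)
February 2020–May 2020: 427 + 707 + 92 + 48 = 1,274 (under)
March 2020–June 2020: 707 + 92 + 48 + 659 = 1,506 (under)
April 2020–July 2020: 92 + 48 + 659 + 48 = 847 (under)
May 2020–August 2020: 48 + 659 + 48 + 1,544 = 2,299 (over)
June 2020–September 2020: 659 + 48 + 1,544 + 120 = 2,371 (over)
July 2020–October 2020: 48 + 1,544 + 120 + 233 = 1,945 (over)
4 windows exceed the threshold.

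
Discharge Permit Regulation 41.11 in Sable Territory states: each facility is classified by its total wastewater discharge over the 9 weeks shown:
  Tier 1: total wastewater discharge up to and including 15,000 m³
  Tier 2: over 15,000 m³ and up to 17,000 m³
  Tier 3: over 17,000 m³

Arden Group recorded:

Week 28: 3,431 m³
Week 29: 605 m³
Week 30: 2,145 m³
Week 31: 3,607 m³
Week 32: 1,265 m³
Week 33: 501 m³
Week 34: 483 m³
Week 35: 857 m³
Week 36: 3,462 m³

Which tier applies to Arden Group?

Tier 2

Total wastewater discharge: 3,431 m³ + 605 m³ + 2,145 m³ + 3,607 m³ + 1,265 m³ + 501 m³ + 483 m³ + 857 m³ + 3,462 m³ = 16,356 m³.
15,000 m³ < 16,356 m³ ≤ 17,000 m³, so Tier 2 applies.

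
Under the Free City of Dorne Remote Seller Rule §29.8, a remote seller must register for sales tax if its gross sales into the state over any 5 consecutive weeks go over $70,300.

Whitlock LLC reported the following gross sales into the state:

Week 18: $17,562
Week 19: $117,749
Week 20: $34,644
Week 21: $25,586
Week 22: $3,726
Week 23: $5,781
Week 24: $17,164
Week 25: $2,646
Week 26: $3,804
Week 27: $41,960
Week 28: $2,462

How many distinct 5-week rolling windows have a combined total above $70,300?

4

Week 18–Week 22: $17,562 + $117,749 + $34,644 + $25,586 + $3,726 = $199,267 (over)
Week 19–Week 23: $117,749 + $34,644 + $25,586 + $3,726 + $5,781 = $187,486 (over)
Week 20–Week 24: $34,644 + $25,586 + $3,726 + $5,781 + $17,164 = $86,901 (over)
Week 21–Week 25: $25,586 + $3,726 + $5,781 + $17,164 + $2,646 = $54,903 (under)
Week 22–Week 26: $3,726 + $5,781 + $17,164 + $2,646 + $3,804 = $33,121 (under)
Week 23–Week 27: $5,781 + $17,164 + $2,646 + $3,804 + $41,960 = $71,355 (over)
Week 24–Week 28: $17,164 + $2,646 + $3,804 + $41,960 + $2,462 = $68,036 (under)
4 windows exceed the threshold.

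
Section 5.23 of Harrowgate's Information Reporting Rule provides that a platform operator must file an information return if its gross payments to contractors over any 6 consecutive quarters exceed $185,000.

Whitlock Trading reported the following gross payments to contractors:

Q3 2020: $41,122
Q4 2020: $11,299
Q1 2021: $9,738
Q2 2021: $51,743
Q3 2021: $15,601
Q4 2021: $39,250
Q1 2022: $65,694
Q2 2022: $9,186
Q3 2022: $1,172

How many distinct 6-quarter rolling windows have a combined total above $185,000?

2

Q3 2020–Q4 2021: $41,122 + $11,299 + $9,738 + $51,743 + $15,601 + $39,250 = $168,753 (under)
Q4 2020–Q1 2022: $11,299 + $9,738 + $51,743 + $15,601 + $39,250 + $65,694 = $193,325 (over)
Q1 2021–Q2 2022: $9,738 + $51,743 + $15,601 + $39,250 + $65,694 + $9,186 = $191,212 (over)
Q2 2021–Q3 2022: $51,743 + $15,601 + $39,250 + $65,694 + $9,186 + $1,172 = $182,646 (under)
2 windows exceed the threshold.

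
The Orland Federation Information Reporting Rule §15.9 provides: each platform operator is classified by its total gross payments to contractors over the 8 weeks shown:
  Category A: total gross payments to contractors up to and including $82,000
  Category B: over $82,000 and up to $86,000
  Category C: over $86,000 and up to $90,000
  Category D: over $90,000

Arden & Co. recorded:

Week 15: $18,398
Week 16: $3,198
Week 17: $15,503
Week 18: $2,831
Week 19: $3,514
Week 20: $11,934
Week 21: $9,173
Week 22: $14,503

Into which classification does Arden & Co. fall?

Total gross payments to contractors: $18,398 + $3,198 + $15,503 + $2,831 + $3,514 + $11,934 + $9,173 + $14,503 = $79,054.
$79,054 ≤ $82,000, so Category A applies.

Category A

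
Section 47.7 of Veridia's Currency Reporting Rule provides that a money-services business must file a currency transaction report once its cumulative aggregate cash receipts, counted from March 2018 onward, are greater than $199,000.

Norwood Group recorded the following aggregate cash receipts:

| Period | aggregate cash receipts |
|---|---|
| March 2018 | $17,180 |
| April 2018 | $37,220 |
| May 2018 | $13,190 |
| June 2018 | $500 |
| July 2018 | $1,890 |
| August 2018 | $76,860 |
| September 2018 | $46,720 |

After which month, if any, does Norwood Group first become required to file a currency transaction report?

Not triggered

Through March 2018: $17,180
Through April 2018: $54,400
Through May 2018: $67,590
Through June 2018: $68,090
Through July 2018: $69,980
Through August 2018: $146,840
Through September 2018: $193,560
Final cumulative total $193,560 ≤ $199,000; the threshold is never exceeded.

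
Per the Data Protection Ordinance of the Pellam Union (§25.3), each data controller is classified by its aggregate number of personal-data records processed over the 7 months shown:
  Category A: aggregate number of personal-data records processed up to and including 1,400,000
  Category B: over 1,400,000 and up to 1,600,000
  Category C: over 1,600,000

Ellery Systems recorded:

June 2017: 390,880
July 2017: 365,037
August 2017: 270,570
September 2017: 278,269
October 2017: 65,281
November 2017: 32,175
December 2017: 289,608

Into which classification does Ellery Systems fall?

Category C

Aggregate number of personal-data records processed: 390,880 + 365,037 + 270,570 + 278,269 + 65,281 + 32,175 + 289,608 = 1,691,820.
1,691,820 > 1,600,000, so Category C applies.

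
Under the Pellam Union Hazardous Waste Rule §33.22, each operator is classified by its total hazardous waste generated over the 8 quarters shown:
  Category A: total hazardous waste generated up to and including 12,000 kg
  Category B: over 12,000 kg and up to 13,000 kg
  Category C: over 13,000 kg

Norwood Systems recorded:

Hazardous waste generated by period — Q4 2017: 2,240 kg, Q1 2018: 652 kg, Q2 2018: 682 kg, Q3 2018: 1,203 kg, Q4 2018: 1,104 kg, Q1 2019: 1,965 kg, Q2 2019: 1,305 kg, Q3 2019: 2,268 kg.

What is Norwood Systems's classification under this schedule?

Total hazardous waste generated: 2,240 kg + 652 kg + 682 kg + 1,203 kg + 1,104 kg + 1,965 kg + 1,305 kg + 2,268 kg = 11,419 kg.
11,419 kg ≤ 12,000 kg, so Category A applies.

Category A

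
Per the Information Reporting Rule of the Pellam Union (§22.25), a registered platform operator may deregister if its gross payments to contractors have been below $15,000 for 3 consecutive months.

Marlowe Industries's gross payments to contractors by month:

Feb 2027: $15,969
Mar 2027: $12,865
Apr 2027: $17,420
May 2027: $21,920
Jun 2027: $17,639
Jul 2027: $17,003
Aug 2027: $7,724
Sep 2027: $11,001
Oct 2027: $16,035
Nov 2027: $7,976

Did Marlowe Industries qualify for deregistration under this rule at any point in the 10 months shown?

Months below $15,000: Mar 2027, Aug 2027, Sep 2027, Nov 2027.
Longest run of consecutive months below the threshold: 2.
2 < 3, so Marlowe Industries never became eligible.

No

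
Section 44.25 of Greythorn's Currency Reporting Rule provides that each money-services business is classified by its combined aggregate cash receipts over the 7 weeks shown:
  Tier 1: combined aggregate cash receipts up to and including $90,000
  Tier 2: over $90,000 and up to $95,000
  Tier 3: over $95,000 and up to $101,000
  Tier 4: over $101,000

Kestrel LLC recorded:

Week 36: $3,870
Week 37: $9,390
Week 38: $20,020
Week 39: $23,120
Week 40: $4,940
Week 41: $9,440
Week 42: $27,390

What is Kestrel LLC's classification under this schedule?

Combined aggregate cash receipts: $3,870 + $9,390 + $20,020 + $23,120 + $4,940 + $9,440 + $27,390 = $98,170.
$95,000 < $98,170 ≤ $101,000, so Tier 3 applies.

Tier 3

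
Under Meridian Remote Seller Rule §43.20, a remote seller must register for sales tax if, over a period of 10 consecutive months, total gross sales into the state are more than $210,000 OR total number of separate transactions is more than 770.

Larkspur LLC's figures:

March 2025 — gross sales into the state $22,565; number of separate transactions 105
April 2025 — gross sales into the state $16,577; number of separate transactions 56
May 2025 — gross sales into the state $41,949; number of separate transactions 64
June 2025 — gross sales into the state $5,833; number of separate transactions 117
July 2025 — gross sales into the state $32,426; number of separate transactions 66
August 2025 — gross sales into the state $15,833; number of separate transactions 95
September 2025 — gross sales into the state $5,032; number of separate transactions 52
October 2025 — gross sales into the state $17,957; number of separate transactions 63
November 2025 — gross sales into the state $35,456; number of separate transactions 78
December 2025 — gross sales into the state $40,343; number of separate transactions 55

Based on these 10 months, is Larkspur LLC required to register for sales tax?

Yes

Total gross sales into the state: $22,565 + $16,577 + $41,949 + $5,833 + $32,426 + $15,833 + $5,032 + $17,957 + $35,456 + $40,343 = $233,971 (> $210,000).
Total number of separate transactions: 105 + 56 + 64 + 117 + 66 + 95 + 52 + 63 + 78 + 55 = 751 (≤ 770).
The test is 'or': at least one threshold is exceeded.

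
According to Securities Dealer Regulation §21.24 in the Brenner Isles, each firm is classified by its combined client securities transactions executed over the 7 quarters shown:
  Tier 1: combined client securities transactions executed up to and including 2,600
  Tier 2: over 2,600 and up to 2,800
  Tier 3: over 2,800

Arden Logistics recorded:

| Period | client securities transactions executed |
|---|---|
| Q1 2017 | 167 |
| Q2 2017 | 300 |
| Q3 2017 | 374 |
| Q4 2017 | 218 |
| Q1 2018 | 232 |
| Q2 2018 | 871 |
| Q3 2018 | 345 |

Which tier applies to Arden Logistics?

Tier 1

Combined client securities transactions executed: 167 + 300 + 374 + 218 + 232 + 871 + 345 = 2,507.
2,507 ≤ 2,600, so Tier 1 applies.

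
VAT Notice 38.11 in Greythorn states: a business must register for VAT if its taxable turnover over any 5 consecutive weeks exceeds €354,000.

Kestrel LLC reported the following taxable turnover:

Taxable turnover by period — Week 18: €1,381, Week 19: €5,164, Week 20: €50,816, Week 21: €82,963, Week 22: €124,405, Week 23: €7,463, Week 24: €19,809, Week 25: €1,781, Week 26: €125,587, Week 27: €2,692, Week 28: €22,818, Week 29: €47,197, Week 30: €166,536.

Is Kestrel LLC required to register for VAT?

Week 18–Week 22: €1,381 + €5,164 + €50,816 + €82,963 + €124,405 = €264,729 (under)
Week 19–Week 23: €5,164 + €50,816 + €82,963 + €124,405 + €7,463 = €270,811 (under)
Week 20–Week 24: €50,816 + €82,963 + €124,405 + €7,463 + €19,809 = €285,456 (under)
Week 21–Week 25: €82,963 + €124,405 + €7,463 + €19,809 + €1,781 = €236,421 (under)
Week 22–Week 26: €124,405 + €7,463 + €19,809 + €1,781 + €125,587 = €279,045 (under)
Week 23–Week 27: €7,463 + €19,809 + €1,781 + €125,587 + €2,692 = €157,332 (under)
Week 24–Week 28: €19,809 + €1,781 + €125,587 + €2,692 + €22,818 = €172,687 (under)
Week 25–Week 29: €1,781 + €125,587 + €2,692 + €22,818 + €47,197 = €200,075 (under)
Week 26–Week 30: €125,587 + €2,692 + €22,818 + €47,197 + €166,536 = €364,830 (over)
At least one window exceeds €354,000.

Yes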